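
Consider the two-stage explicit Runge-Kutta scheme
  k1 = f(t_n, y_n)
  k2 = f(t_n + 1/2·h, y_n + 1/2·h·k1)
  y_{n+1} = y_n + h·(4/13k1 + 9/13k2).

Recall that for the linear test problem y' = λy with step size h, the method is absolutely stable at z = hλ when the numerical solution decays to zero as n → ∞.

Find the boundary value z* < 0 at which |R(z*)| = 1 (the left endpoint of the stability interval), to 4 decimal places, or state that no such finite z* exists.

z* = -2.8889.

With y'=λy (z=hλ):
  k1=λy_n ⇒ h·k1=z·y_n;  k2=λ(1+1/2z)y_n ⇒ h·k2=z(1+1/2z)y_n
  y_{n+1}/y_n = 1 + 4/13z + 9/13z(1+1/2z) = 1 + z + 9/26z²
  so R(z) = 1 + z + 9/26z².

Find x<0 with |R(x)|<1.
x=-1.22: |R|=0.2952
R=1: x+9/26x²=0 ⇒ x=−26/9=-2.8889; min R=1−1/(4·9/26)=0.2778>−1
Confirm numerically:
  x=-2.781: |R|=0.89614 <1
  x=-2.419: |R|=0.60654 <1
  x=-1.493: |R|=0.27859 <1
  x=-1.270: |R|=0.28831 <1
  x=-3.224: |R|=1.37398 >1
  x=-3.076: |R|=1.19923 >1
Stable set (-2.8889, 0).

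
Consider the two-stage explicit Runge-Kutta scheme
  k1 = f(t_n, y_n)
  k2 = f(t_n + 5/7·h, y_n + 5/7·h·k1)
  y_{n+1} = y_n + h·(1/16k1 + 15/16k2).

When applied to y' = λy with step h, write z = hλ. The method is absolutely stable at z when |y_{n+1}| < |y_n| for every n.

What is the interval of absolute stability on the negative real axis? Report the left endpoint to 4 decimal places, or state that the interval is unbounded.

(-1.4933, 0).

With y'=λy (z=hλ):
  k1=λy_n ⇒ h·k1=z·y_n;  k2=λ(1+5/7z)y_n ⇒ h·k2=z(1+5/7z)y_n
  y_{n+1}/y_n = 1 + 1/16z + 15/16z(1+5/7z) = 1 + z + 75/112z²
  R(z) = 1 + z + 75/112z².

Need |R(x)|<1, x<0.
x=-1.33: |R|=0.8545
R=1: x+75/112x²=0 ⇒ x=−112/75=-1.4933; min R=1−1/(4·75/112)=0.6267>−1
Confirm numerically:
  x=-1.006: |R|=0.67170 <1
  x=-0.999: |R|=0.66930 <1
  x=-0.929: |R|=0.64893 <1
  x=-0.886: |R|=0.63967 <1
  x=-2.005: |R|=1.68698 >1
  x=-1.770: |R|=1.32792 >1
  x=-1.639: |R|=1.15988 >1
Interval (-1.4933, 0).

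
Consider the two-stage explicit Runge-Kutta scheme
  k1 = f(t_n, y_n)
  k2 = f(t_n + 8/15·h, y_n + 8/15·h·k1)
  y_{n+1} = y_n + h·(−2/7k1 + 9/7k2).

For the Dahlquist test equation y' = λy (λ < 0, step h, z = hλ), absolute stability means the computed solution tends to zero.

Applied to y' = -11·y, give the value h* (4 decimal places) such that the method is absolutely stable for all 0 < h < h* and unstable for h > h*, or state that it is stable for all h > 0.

Test eqn y'=λy, z=hλ:
  k1=λy_n ⇒ h·k1=z·y_n;  k2=λ(1+8/15z)y_n ⇒ h·k2=z(1+8/15z)y_n
  y_{n+1}/y_n = 1 − 2/7z + 9/7z(1+8/15z) = 1 + z + 24/35z²
  R(z) = 1 + z + 24/35z².

Boundary: |R(x)|=1, x<0.
x=-0.36: |R|=0.7289
R=1: x+24/35x²=0 ⇒ x=−35/24=-1.4583; min R=1−1/(4·24/35)=0.6354>−1
Confirm numerically:
  x=-1.127: |R|=0.74395 <1
  x=-1.038: |R|=0.70082 <1
  x=-0.985: |R|=0.68030 <1
  x=-0.922: |R|=0.66091 <1
  x=-2.038: |R|=1.81008 >1
  x=-1.841: |R|=1.48308 >1
  x=-1.674: |R|=1.24756 >1
So |R|<1 on (-1.4583, 0).

(-1.4583,0); λ=-11 ⇒ h* = (35/24)/11 = 0.1326.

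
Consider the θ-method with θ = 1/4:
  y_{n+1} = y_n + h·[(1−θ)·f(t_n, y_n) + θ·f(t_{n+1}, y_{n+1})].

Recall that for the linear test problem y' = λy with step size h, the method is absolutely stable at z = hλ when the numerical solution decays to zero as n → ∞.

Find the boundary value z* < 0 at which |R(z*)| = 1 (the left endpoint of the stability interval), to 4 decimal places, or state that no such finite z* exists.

z* = -4.0000.

With y'=λy (z=hλ):
  y_{n+1} = y_n + z·[3/4·y_n + 1/4·y_{n+1}] ⇒ (1 − 1/4z)y_{n+1} = (1 + 3/4z)y_n
  ⇒ R(z) = (1 + 3/4z)/(1 − 1/4z).

Need |R(x)|<1, x<0.
x=-0.65: |R|=0.4409
R=−1: 1+3/4x = −1+1/4x ⇒ -1/2x=2 ⇒ x=2/(-1/2)=-4.0000
Confirm numerically:
  x=-3.716: |R|=0.92639 <1
  x=-3.631: |R|=0.90329 <1
  x=-3.517: |R|=0.87149 <1
  x=-1.928: |R|=0.30094 <1
  x=-4.535: |R|=1.12537 >1
  x=-4.105: |R|=1.02591 >1
Interval (-4.0000, 0).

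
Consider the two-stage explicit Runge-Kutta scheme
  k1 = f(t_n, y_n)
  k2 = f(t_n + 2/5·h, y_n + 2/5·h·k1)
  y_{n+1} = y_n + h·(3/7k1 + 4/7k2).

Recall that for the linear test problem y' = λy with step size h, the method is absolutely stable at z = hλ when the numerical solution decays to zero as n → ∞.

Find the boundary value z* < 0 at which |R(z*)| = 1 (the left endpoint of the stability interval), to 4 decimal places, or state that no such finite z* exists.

Set f=λy, z=hλ:
  k1=λy_n ⇒ h·k1=z·y_n;  k2=λ(1+2/5z)y_n ⇒ h·k2=z(1+2/5z)y_n
  y_{n+1}/y_n = 1 + 3/7z + 4/7z(1+2/5z) = 1 + z + 8/35z²
  Hence R(z) = 1 + z + 8/35z².

Boundary: |R(x)|=1, x<0.
x=-1.52: |R|=0.0081
R=1: x+8/35x²=0 ⇒ x=−35/8=-4.3750; min R=1−1/(4·8/35)=-0.0938>−1
Confirm numerically:
  x=-3.940: |R|=0.60825 <1
  x=-3.800: |R|=0.50057 <1
  x=-2.056: |R|=0.08980 <1
  x=-4.934: |R|=1.63042 >1
  x=-4.551: |R|=1.18308 >1
So |R|<1 on (-4.3750, 0).

z* = -4.3750.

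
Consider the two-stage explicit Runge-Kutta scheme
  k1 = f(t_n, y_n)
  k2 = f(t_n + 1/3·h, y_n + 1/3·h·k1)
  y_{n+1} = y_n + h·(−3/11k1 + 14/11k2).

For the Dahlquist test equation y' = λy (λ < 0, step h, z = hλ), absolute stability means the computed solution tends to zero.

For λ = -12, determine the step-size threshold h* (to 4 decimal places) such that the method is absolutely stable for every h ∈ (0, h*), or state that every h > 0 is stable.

With y'=λy (z=hλ):
  k1=λy_n ⇒ h·k1=z·y_n;  k2=λ(1+1/3z)y_n ⇒ h·k2=z(1+1/3z)y_n
  y_{n+1}/y_n = 1 − 3/11z + 14/11z(1+1/3z) = 1 + z + 14/33z²
  Hence R(z) = 1 + z + 14/33z².

Solve |R(x)|<1 on ℝ⁻.
x=-1.8: |R|=0.5745
R=1: x+14/33x²=0 ⇒ x=−33/14=-2.3571; min R=1−1/(4·14/33)=0.4107>−1
Confirm numerically:
  x=-2.310: |R|=0.95380 <1
  x=-2.134: |R|=0.79798 <1
  x=-0.953: |R|=0.43230 <1
  x=-2.817: |R|=1.54957 >1
  x=-2.582: |R|=1.24631 >1
  x=-2.479: |R|=1.12816 >1
Stable set (-2.3571, 0).

(-2.3571,0); λ=-12 ⇒ h* = (33/14)/12 = 0.1964.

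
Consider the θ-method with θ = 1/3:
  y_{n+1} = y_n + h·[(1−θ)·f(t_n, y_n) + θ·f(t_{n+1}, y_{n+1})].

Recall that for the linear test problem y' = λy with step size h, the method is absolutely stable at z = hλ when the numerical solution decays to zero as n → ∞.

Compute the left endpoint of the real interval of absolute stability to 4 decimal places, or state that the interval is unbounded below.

Set f=λy, z=hλ:
  y_{n+1} = y_n + z·[2/3·y_n + 1/3·y_{n+1}] ⇒ (1 − 1/3z)y_{n+1} = (1 + 2/3z)y_n
  R(z) = (1 + 2/3z)/(1 − 1/3z).

Need |R(x)|<1, x<0.
x=-0.5: |R|=0.5714
R=−1: 1+2/3x = −1+1/3x ⇒ -1/3x=2 ⇒ x=2/(-1/3)=-6.0000
Confirm numerically:
  x=-5.724: |R|=0.96836 <1
  x=-4.887: |R|=0.85888 <1
  x=-3.816: |R|=0.67958 <1
  x=-6.294: |R|=1.03163 >1
  x=-6.163: |R|=1.01779 >1
  x=-6.031: |R|=1.00343 >1
Stable set (-6.0000, 0).

left endpoint -6.0000.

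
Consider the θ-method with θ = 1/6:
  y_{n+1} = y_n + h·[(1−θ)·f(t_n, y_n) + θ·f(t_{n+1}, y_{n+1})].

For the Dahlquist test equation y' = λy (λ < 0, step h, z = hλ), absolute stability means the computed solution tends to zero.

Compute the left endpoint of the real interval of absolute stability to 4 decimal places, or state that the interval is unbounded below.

Set f=λy, z=hλ:
  y_{n+1} = y_n + z·[5/6·y_n + 1/6·y_{n+1}] ⇒ (1 − 1/6z)y_{n+1} = (1 + 5/6z)y_n
  R(z) = (1 + 5/6z)/(1 − 1/6z).

Find x<0 with |R(x)|<1.
x=-1.14: |R|=0.0420
R=−1: 1+5/6x = −1+1/6x ⇒ -2/3x=2 ⇒ x=2/(-2/3)=-3.0000
Confirm numerically:
  x=-1.955: |R|=0.47454 <1
  x=-1.753: |R|=0.35664 <1
  x=-1.202: |R|=0.00139 <1
  x=-3.391: |R|=1.16654 >1
  x=-3.372: |R|=1.15877 >1
  x=-3.143: |R|=1.06256 >1
Stable set (-3.0000, 0).

z* = -3.0000.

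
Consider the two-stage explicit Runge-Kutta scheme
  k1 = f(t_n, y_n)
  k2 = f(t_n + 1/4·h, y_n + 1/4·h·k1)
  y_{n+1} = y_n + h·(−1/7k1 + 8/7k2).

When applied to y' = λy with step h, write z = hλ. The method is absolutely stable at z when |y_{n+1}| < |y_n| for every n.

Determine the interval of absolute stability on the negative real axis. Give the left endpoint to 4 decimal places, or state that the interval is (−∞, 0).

(-3.5000, 0).

Test eqn y'=λy, z=hλ:
  k1=λy_n ⇒ h·k1=z·y_n;  k2=λ(1+1/4z)y_n ⇒ h·k2=z(1+1/4z)y_n
  y_{n+1}/y_n = 1 − 1/7z + 8/7z(1+1/4z) = 1 + z + 2/7z²
  Hence R(z) = 1 + z + 2/7z².

Boundary: |R(x)|=1, x<0.
x=-1.06: |R|=0.2610
R=1: x+2/7x²=0 ⇒ x=−7/2=-3.5000; min R=1−1/(4·2/7)=0.1250>−1
Confirm numerically:
  x=-3.438: |R|=0.93910 <1
  x=-3.259: |R|=0.77559 <1
  x=-2.685: |R|=0.37478 <1
  x=-1.763: |R|=0.12505 <1
  x=-4.092: |R|=1.69213 >1
  x=-3.578: |R|=1.07974 >1
Stable set (-3.5000, 0).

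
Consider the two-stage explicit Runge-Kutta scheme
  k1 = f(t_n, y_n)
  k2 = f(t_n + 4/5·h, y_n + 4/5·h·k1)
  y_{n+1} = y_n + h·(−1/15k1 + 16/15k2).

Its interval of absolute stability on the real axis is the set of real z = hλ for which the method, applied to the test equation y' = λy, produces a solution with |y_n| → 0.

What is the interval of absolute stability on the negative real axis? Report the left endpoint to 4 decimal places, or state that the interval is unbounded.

(-1.1719, 0).

Set f=λy, z=hλ:
  k1=λy_n ⇒ h·k1=z·y_n;  k2=λ(1+4/5z)y_n ⇒ h·k2=z(1+4/5z)y_n
  y_{n+1}/y_n = 1 − 1/15z + 16/15z(1+4/5z) = 1 + z + 64/75z²
  so R(z) = 1 + z + 64/75z².

Boundary: |R(x)|=1, x<0.
x=-1.56: |R|=1.5167
R=1: x+64/75x²=0 ⇒ x=−75/64=-1.1719; min R=1−1/(4·64/75)=0.7070>−1
Confirm numerically:
  x=-1.092: |R|=0.92557 <1
  x=-1.004: |R|=0.85617 <1
  x=-0.863: |R|=0.77254 <1
  x=-1.656: |R|=1.68413 >1
  x=-1.445: |R|=1.33678 >1
So |R|<1 on (-1.1719, 0).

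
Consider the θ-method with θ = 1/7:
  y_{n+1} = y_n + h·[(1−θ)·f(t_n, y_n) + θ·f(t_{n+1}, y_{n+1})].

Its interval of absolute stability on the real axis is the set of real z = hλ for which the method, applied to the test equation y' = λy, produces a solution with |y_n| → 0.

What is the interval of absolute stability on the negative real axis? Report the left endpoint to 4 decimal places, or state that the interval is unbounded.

(-2.8000, 0).

Set f=λy, z=hλ:
  y_{n+1} = y_n + z·[6/7·y_n + 1/7·y_{n+1}] ⇒ (1 − 1/7z)y_{n+1} = (1 + 6/7z)y_n
  so R(z) = (1 + 6/7z)/(1 − 1/7z).

Find x<0 with |R(x)|<1.
x=-1.41: |R|=0.1736
R=−1: 1+6/7x = −1+1/7x ⇒ -5/7x=2 ⇒ x=2/(-5/7)=-2.8000
Confirm numerically:
  x=-2.085: |R|=0.60649 <1
  x=-1.760: |R|=0.40639 <1
  x=-1.355: |R|=0.13525 <1
  x=-3.282: |R|=1.23439 >1
  x=-2.895: |R|=1.04800 >1
So |R|<1 on (-2.8000, 0).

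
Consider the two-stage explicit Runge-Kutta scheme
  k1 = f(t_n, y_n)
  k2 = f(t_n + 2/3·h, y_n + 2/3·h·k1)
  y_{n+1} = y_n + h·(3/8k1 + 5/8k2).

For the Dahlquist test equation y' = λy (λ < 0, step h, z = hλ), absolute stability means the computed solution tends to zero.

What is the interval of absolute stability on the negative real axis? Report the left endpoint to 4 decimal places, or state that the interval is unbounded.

z∈(-2.4000,0).

Set f=λy, z=hλ:
  k1=λy_n ⇒ h·k1=z·y_n;  k2=λ(1+2/3z)y_n ⇒ h·k2=z(1+2/3z)y_n
  y_{n+1}/y_n = 1 + 3/8z + 5/8z(1+2/3z) = 1 + z + 5/12z²
  R(z) = 1 + z + 5/12z².

Boundary: |R(x)|=1, x<0.
x=-1.37: |R|=0.4120
R=1: x+5/12x²=0 ⇒ x=−12/5=-2.4000; min R=1−1/(4·5/12)=0.4000>−1
Confirm numerically:
  x=-2.283: |R|=0.88870 <1
  x=-1.815: |R|=0.55759 <1
  x=-1.684: |R|=0.49761 <1
  x=-2.745: |R|=1.39459 >1
  x=-2.676: |R|=1.30774 >1
  x=-2.561: |R|=1.17180 >1
Interval (-2.4000, 0).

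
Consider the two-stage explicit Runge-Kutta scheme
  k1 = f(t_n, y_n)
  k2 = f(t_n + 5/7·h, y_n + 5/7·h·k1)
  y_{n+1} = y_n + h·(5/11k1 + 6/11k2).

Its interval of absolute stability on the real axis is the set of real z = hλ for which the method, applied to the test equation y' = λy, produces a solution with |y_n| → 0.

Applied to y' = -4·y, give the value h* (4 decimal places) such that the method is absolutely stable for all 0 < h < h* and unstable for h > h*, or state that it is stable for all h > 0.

(-2.5667,0); λ=-4 ⇒ h* = (77/30)/4 = 0.6417.

Set f=λy, z=hλ:
  k1=λy_n ⇒ h·k1=z·y_n;  k2=λ(1+5/7z)y_n ⇒ h·k2=z(1+5/7z)y_n
  y_{n+1}/y_n = 1 + 5/11z + 6/11z(1+5/7z) = 1 + z + 30/77z²
  so R(z) = 1 + z + 30/77z².

Boundary: |R(x)|=1, x<0.
x=-0.6: |R|=0.5403
R=1: x+30/77x²=0 ⇒ x=−77/30=-2.5667; min R=1−1/(4·30/77)=0.3583>−1
Confirm numerically:
  x=-2.444: |R|=0.88320 <1
  x=-1.907: |R|=0.50988 <1
  x=-1.233: |R|=0.35932 <1
  x=-3.055: |R|=1.58124 >1
  x=-2.767: |R|=1.21597 >1
So |R|<1 on (-2.5667, 0).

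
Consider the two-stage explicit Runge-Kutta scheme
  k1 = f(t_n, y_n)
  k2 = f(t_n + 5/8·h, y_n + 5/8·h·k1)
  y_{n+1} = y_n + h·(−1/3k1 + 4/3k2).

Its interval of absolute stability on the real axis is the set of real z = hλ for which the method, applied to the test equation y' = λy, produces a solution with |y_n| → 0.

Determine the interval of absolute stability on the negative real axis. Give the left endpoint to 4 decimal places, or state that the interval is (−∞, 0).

Test eqn y'=λy, z=hλ:
  k1=λy_n ⇒ h·k1=z·y_n;  k2=λ(1+5/8z)y_n ⇒ h·k2=z(1+5/8z)y_n
  y_{n+1}/y_n = 1 − 1/3z + 4/3z(1+5/8z) = 1 + z + 5/6z²
  R(z) = 1 + z + 5/6z².

Boundary: |R(x)|=1, x<0.
x=-1.78: |R|=1.8603
R=1: x+5/6x²=0 ⇒ x=−6/5=-1.2000; min R=1−1/(4·5/6)=0.7000>−1
Confirm numerically:
  x=-1.159: |R|=0.96040 <1
  x=-0.951: |R|=0.80267 <1
  x=-0.512: |R|=0.70645 <1
  x=-1.628: |R|=1.58065 >1
  x=-1.251: |R|=1.05317 >1
Stable set (-1.2000, 0).

(-1.2000, 0).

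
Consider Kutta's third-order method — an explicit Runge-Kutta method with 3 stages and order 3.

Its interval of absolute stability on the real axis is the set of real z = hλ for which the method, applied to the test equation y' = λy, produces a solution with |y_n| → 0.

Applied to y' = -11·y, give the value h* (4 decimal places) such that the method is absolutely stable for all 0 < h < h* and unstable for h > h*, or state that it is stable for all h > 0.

(-2.5127,0); λ=-11 ⇒ h* = 0.2284.

Test eqn y'=λy, z=hλ:
  order 3, 3-stage ⇒ R(z)=1+z+z^2/2+z^3/6
  (e.g. R(-0.87)=0.39870, |R|=0.39870)

Need |R(x)|<1, x<0.
x=-0.87: |R|=0.3987
|R(-2.81)|=1.5600 |R(-2.14)|=0.4836 |R(-1.45)|=0.0931
Bisect:
  x_lo=-2.9869 |R|=1.9675  x_hi=-0.1372 |R|=0.8718
  mid=-1.56205 |R|=0.02271 →hi
  mid=-2.27450 |R|=0.64895 →hi
  mid=-2.63072 |R|=1.20478 →lo
  mid=-2.45261 |R|=0.90382 →hi
  mid=-2.54166 |R|=1.04819 →lo
  mid=-2.49714 |R|=0.97452 →hi
  mid=-2.51940 |R|=1.01098 →lo
  ...
  [-2.51279,-2.51262] ⇒ x*=-2.5127
Stable set (-2.5127, 0).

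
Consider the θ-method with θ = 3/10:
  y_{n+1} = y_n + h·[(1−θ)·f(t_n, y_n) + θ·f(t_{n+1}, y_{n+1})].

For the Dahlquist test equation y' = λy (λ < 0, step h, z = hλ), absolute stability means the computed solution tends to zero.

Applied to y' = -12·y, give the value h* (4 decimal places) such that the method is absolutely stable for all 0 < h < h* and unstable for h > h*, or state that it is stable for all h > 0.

(-5.0000,0); λ=-12 ⇒ h* = (5)/12 = 0.4167.

On y'=λy, z=hλ:
  y_{n+1} = y_n + z·[7/10·y_n + 3/10·y_{n+1}] ⇒ (1 − 3/10z)y_{n+1} = (1 + 7/10z)y_n
  so R(z) = (1 + 7/10z)/(1 − 3/10z).

Boundary: |R(x)|=1, x<0.
x=-0.42: |R|=0.6270
R=−1: 1+7/10x = −1+3/10x ⇒ -2/5x=2 ⇒ x=2/(-2/5)=-5.0000
Confirm numerically:
  x=-4.650: |R|=0.94154 <1
  x=-3.782: |R|=0.77176 <1
  x=-2.917: |R|=0.55565 <1
  x=-5.453: |R|=1.06874 >1
  x=-5.248: |R|=1.03853 >1
  x=-5.090: |R|=1.01425 >1
Stable set (-5.0000, 0).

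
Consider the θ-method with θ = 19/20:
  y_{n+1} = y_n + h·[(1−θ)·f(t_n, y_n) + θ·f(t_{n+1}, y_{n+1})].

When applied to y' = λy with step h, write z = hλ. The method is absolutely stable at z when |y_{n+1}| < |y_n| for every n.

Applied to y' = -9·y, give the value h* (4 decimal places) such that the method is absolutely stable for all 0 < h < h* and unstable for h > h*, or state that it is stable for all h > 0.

interval (−∞, 0). Any h>0 works for λ=-9.

Set f=λy, z=hλ:
  y_{n+1} = y_n + z·[1/20·y_n + 19/20·y_{n+1}] ⇒ (1 − 19/20z)y_{n+1} = (1 + 1/20z)y_n
  so R(z) = (1 + 1/20z)/(1 − 19/20z).

Find x<0 with |R(x)|<1.
x=-1.21: |R|=0.4371
x=-2: |R|=0.3103
x=-10: |R|=0.0476
x=-100: |R|=0.0417
θ=19/20≥1/2 ⇒ |1+1/20x|<|1−19/20x| ∀x<0 ⇒ unbounded interval.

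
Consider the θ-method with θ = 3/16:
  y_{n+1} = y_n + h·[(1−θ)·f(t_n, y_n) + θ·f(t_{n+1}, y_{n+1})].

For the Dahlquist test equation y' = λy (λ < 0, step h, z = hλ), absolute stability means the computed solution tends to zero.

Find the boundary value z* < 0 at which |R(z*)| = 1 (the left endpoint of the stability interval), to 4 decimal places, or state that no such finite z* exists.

z* = -3.2000.

With y'=λy (z=hλ):
  y_{n+1} = y_n + z·[13/16·y_n + 3/16·y_{n+1}] ⇒ (1 − 3/16z)y_{n+1} = (1 + 13/16z)y_n
  Hence R(z) = (1 + 13/16z)/(1 − 3/16z).

Need |R(x)|<1, x<0.
x=-1.54: |R|=0.1950
R=−1: 1+13/16x = −1+3/16x ⇒ -5/8x=2 ⇒ x=2/(-5/8)=-3.2000
Confirm numerically:
  x=-2.608: |R|=0.75151 <1
  x=-2.192: |R|=0.55351 <1
  x=-1.709: |R|=0.29427 <1
  x=-3.501: |R|=1.11357 >1
  x=-3.306: |R|=1.04090 >1
Interval (-3.2000, 0).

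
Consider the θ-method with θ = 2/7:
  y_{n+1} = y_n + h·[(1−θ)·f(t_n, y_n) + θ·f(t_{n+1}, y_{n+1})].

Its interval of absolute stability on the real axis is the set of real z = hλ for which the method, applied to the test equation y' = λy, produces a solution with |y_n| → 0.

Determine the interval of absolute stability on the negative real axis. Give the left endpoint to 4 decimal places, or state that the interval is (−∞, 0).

Set f=λy, z=hλ:
  y_{n+1} = y_n + z·[5/7·y_n + 2/7·y_{n+1}] ⇒ (1 − 2/7z)y_{n+1} = (1 + 5/7z)y_n
  R(z) = (1 + 5/7z)/(1 − 2/7z).

Find x<0 with |R(x)|<1.
x=-0.7: |R|=0.4167
R=−1: 1+5/7x = −1+2/7x ⇒ -3/7x=2 ⇒ x=2/(-3/7)=-4.6667
Confirm numerically:
  x=-4.433: |R|=0.95582 <1
  x=-4.137: |R|=0.89597 <1
  x=-3.825: |R|=0.82765 <1
  x=-2.920: |R|=0.59190 <1
  x=-4.786: |R|=1.02160 >1
  x=-4.777: |R|=1.02000 >1
  x=-4.772: |R|=1.01910 >1
So |R|<1 on (-4.6667, 0).

(-4.6667, 0).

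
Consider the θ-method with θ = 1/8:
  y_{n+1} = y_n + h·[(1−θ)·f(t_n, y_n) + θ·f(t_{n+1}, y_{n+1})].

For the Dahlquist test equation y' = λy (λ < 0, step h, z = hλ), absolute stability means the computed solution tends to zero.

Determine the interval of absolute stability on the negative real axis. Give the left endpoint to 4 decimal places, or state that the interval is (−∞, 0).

Set f=λy, z=hλ:
  y_{n+1} = y_n + z·[7/8·y_n + 1/8·y_{n+1}] ⇒ (1 − 1/8z)y_{n+1} = (1 + 7/8z)y_n
  so R(z) = (1 + 7/8z)/(1 − 1/8z).

Boundary: |R(x)|=1, x<0.
x=-0.9: |R|=0.1910
R=−1: 1+7/8x = −1+1/8x ⇒ -3/4x=2 ⇒ x=2/(-3/4)=-2.6667
Confirm numerically:
  x=-2.332: |R|=0.80565 <1
  x=-1.735: |R|=0.42578 <1
  x=-1.532: |R|=0.28577 <1
  x=-1.268: |R|=0.09452 <1
  x=-3.264: |R|=1.31818 >1
  x=-3.052: |R|=1.20919 >1
So |R|<1 on (-2.6667, 0).

z∈(-2.6667,0).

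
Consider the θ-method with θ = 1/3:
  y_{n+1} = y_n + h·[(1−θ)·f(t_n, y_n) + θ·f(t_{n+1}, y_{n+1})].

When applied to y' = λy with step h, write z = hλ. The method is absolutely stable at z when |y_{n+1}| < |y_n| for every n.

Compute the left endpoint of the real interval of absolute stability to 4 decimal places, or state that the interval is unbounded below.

Set f=λy, z=hλ:
  y_{n+1} = y_n + z·[2/3·y_n + 1/3·y_{n+1}] ⇒ (1 − 1/3z)y_{n+1} = (1 + 2/3z)y_n
  R(z) = (1 + 2/3z)/(1 − 1/3z).

Find x<0 with |R(x)|<1.
x=-1: |R|=0.2500
R=−1: 1+2/3x = −1+1/3x ⇒ -1/3x=2 ⇒ x=2/(-1/3)=-6.0000
Confirm numerically:
  x=-5.912: |R|=0.99013 <1
  x=-5.348: |R|=0.92190 <1
  x=-2.973: |R|=0.49322 <1
  x=-2.465: |R|=0.35316 <1
  x=-6.443: |R|=1.04691 >1
  x=-6.338: |R|=1.03620 >1
Interval (-6.0000, 0).

z* = -6.0000.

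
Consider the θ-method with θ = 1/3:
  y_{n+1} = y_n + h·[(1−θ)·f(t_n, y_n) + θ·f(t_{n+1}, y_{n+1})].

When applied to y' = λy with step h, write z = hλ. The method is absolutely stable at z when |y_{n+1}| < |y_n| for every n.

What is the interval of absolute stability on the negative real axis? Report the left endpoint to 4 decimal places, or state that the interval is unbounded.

z∈(-6.0000,0).

Set f=λy, z=hλ:
  y_{n+1} = y_n + z·[2/3·y_n + 1/3·y_{n+1}] ⇒ (1 − 1/3z)y_{n+1} = (1 + 2/3z)y_n
  so R(z) = (1 + 2/3z)/(1 − 1/3z).

Find x<0 with |R(x)|<1.
x=-0.72: |R|=0.4194
R=−1: 1+2/3x = −1+1/3x ⇒ -1/3x=2 ⇒ x=2/(-1/3)=-6.0000
Confirm numerically:
  x=-5.092: |R|=0.88779 <1
  x=-3.673: |R|=0.65128 <1
  x=-2.856: |R|=0.46311 <1
  x=-6.171: |R|=1.01865 >1
  x=-6.047: |R|=1.00520 >1
Stable set (-6.0000, 0).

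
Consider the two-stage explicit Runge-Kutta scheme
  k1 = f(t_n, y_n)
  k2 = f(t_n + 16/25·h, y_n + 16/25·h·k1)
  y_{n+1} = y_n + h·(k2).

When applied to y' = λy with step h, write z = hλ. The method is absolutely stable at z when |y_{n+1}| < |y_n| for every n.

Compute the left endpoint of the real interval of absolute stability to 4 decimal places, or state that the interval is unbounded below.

Test eqn y'=λy, z=hλ:
  k1=λy_n ⇒ h·k1=z·y_n;  k2=λ(1+16/25z)y_n ⇒ h·k2=z(1+16/25z)y_n
  y_{n+1}/y_n = 1 + z(1+16/25z) = 1 + z + 16/25z²
  R(z) = 1 + z + 16/25z².

Find x<0 with |R(x)|<1.
x=-1.61: |R|=1.0489
R=1: x+16/25x²=0 ⇒ x=−25/16=-1.5625; min R=1−1/(4·16/25)=0.6094>−1
Confirm numerically:
  x=-1.278: |R|=0.76730 <1
  x=-1.144: |R|=0.69359 <1
  x=-0.644: |R|=0.62143 <1
  x=-1.934: |R|=1.45983 >1
  x=-1.895: |R|=1.40326 >1
  x=-1.608: |R|=1.04682 >1
Interval (-1.5625, 0).

left endpoint -1.5625.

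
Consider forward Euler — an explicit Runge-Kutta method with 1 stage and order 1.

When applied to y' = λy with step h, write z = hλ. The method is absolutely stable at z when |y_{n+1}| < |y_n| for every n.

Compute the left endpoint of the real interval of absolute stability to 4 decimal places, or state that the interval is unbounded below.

z* = -2.0000.

Test eqn y'=λy, z=hλ:
  order 1, 1-stage ⇒ R(z)=1+z
  (e.g. R(-0.6)=0.40000, |R|=0.40000)

Need |R(x)|<1, x<0.
x=-0.6: |R|=0.4000
|R(-1.28)|=0.2800 |R(-1.26)|=0.2600 |R(-0.64)|=0.3600
Bisect:
  x_lo=-2.3456 |R|=1.3456  x_hi=-0.2858 |R|=0.7142
  mid=-1.31570 |R|=0.31570 →hi
  mid=-1.83066 |R|=0.83066 →hi
  mid=-2.08814 |R|=1.08814 →lo
  mid=-1.95940 |R|=0.95940 →hi
  mid=-2.02377 |R|=1.02377 →lo
  mid=-1.99159 |R|=0.99159 →hi
  mid=-2.00768 |R|=1.00768 →lo
  mid=-1.99963 |R|=0.99963 →hi
  ...
  [-2.00001,-1.99988] ⇒ x*=-2.0000
Interval (-2.0000, 0).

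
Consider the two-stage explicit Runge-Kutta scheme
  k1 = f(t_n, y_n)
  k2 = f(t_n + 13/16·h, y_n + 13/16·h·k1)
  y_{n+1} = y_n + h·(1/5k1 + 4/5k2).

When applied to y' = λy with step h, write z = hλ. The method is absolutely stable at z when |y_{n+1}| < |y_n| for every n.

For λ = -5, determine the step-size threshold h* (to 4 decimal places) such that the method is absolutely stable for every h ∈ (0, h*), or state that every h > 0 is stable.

On y'=λy, z=hλ:
  k1=λy_n ⇒ h·k1=z·y_n;  k2=λ(1+13/16z)y_n ⇒ h·k2=z(1+13/16z)y_n
  y_{n+1}/y_n = 1 + 1/5z + 4/5z(1+13/16z) = 1 + z + 13/20z²
  Hence R(z) = 1 + z + 13/20z².

Solve |R(x)|<1 on ℝ⁻.
x=-1.57: |R|=1.0322
R=1: x+13/20x²=0 ⇒ x=−20/13=-1.5385; min R=1−1/(4·13/20)=0.6154>−1
Confirm numerically:
  x=-1.412: |R|=0.88393 <1
  x=-1.163: |R|=0.71617 <1
  x=-1.158: |R|=0.71363 <1
  x=-2.003: |R|=1.60481 >1
  x=-1.944: |R|=1.51244 >1
  x=-1.758: |R|=1.25087 >1
So |R|<1 on (-1.5385, 0).

(-1.5385,0); λ=-5 ⇒ h* = (20/13)/5 = 0.3077.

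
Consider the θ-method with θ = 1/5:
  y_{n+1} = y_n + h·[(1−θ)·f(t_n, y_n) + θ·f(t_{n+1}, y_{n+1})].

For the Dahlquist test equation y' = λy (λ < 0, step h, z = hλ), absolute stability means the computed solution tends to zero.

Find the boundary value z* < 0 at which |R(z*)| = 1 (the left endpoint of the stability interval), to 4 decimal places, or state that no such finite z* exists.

Set f=λy, z=hλ:
  y_{n+1} = y_n + z·[4/5·y_n + 1/5·y_{n+1}] ⇒ (1 − 1/5z)y_{n+1} = (1 + 4/5z)y_n
  Hence R(z) = (1 + 4/5z)/(1 − 1/5z).

Solve |R(x)|<1 on ℝ⁻.
x=-1.54: |R|=0.1774
R=−1: 1+4/5x = −1+1/5x ⇒ -3/5x=2 ⇒ x=2/(-3/5)=-3.3333
Confirm numerically:
  x=-2.807: |R|=0.79775 <1
  x=-2.242: |R|=0.54791 <1
  x=-1.703: |R|=0.27033 <1
  x=-1.425: |R|=0.10895 <1
  x=-3.585: |R|=1.08794 >1
  x=-3.560: |R|=1.07944 >1
  x=-3.407: |R|=1.02629 >1
So |R|<1 on (-3.3333, 0).

z* = -3.3333.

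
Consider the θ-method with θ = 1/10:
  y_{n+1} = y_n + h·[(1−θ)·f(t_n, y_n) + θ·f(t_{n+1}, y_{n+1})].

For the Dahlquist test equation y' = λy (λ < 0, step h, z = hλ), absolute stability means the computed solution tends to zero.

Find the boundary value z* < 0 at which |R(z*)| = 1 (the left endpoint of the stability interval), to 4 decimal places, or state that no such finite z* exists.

z* = -2.5000.

Set f=λy, z=hλ:
  y_{n+1} = y_n + z·[9/10·y_n + 1/10·y_{n+1}] ⇒ (1 − 1/10z)y_{n+1} = (1 + 9/10z)y_n
  R(z) = (1 + 9/10z)/(1 − 1/10z).

Boundary: |R(x)|=1, x<0.
x=-0.44: |R|=0.5785
R=−1: 1+9/10x = −1+1/10x ⇒ -4/5x=2 ⇒ x=2/(-4/5)=-2.5000
Confirm numerically:
  x=-2.367: |R|=0.91396 <1
  x=-2.311: |R|=0.87718 <1
  x=-1.835: |R|=0.55049 <1
  x=-1.307: |R|=0.15592 <1
  x=-3.008: |R|=1.31242 >1
  x=-2.939: |R|=1.27143 >1
  x=-2.757: |R|=1.16117 >1
Stable set (-2.5000, 0).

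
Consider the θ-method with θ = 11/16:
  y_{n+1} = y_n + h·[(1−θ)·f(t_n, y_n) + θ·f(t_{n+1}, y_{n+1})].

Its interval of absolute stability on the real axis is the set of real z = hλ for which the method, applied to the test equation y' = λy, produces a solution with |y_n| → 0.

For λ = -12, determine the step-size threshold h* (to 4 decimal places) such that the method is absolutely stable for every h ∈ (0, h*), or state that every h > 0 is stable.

With y'=λy (z=hλ):
  y_{n+1} = y_n + z·[5/16·y_n + 11/16·y_{n+1}] ⇒ (1 − 11/16z)y_{n+1} = (1 + 5/16z)y_n
  so R(z) = (1 + 5/16z)/(1 − 11/16z).

Solve |R(x)|<1 on ℝ⁻.
x=-0.47: |R|=0.6448
x=-2: |R|=0.1579
x=-10: |R|=0.2698
x=-100: |R|=0.4337
θ=11/16≥1/2 ⇒ |1+5/16x|<|1−11/16x| ∀x<0 ⇒ interval (−∞,0).

(−∞, 0) — no finite endpoint. Any h>0 works for λ=-12.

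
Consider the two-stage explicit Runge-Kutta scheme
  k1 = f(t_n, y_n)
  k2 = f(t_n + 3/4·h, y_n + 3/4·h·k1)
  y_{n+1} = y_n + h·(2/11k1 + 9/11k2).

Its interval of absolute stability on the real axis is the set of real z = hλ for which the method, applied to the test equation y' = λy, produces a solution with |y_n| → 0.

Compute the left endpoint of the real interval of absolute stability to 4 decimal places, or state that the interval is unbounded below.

z* = -1.6296.

Test eqn y'=λy, z=hλ:
  k1=λy_n ⇒ h·k1=z·y_n;  k2=λ(1+3/4z)y_n ⇒ h·k2=z(1+3/4z)y_n
  y_{n+1}/y_n = 1 + 2/11z + 9/11z(1+3/4z) = 1 + z + 27/44z²
  ⇒ R(z) = 1 + z + 27/44z².

Solve |R(x)|<1 on ℝ⁻.
x=-0.54: |R|=0.6389
R=1: x+27/44x²=0 ⇒ x=−44/27=-1.6296; min R=1−1/(4·27/44)=0.5926>−1
Confirm numerically:
  x=-0.889: |R|=0.59597 <1
  x=-0.751: |R|=0.59509 <1
  x=-0.662: |R|=0.60692 <1
  x=-1.897: |R|=1.31124 >1
  x=-1.832: |R|=1.22750 >1
Stable set (-1.6296, 0).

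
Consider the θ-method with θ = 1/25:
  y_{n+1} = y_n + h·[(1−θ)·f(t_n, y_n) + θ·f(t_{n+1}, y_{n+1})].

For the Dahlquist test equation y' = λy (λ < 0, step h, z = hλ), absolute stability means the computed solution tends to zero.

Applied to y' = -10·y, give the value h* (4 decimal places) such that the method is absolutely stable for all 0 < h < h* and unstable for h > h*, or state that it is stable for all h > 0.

Set f=λy, z=hλ:
  y_{n+1} = y_n + z·[24/25·y_n + 1/25·y_{n+1}] ⇒ (1 − 1/25z)y_{n+1} = (1 + 24/25z)y_n
  Hence R(z) = (1 + 24/25z)/(1 − 1/25z).

Boundary: |R(x)|=1, x<0.
x=-1.79: |R|=0.6704
R=−1: 1+24/25x = −1+1/25x ⇒ -23/25x=2 ⇒ x=2/(-23/25)=-2.1739
Confirm numerically:
  x=-1.557: |R|=0.46572 <1
  x=-1.200: |R|=0.14504 <1
  x=-1.185: |R|=0.13137 <1
  x=-1.088: |R|=0.04262 <1
  x=-2.421: |R|=1.20725 >1
  x=-2.199: |R|=1.02121 >1
Interval (-2.1739, 0).

(-2.1739,0); λ=-10 ⇒ h* = (50/23)/10 = 0.2174.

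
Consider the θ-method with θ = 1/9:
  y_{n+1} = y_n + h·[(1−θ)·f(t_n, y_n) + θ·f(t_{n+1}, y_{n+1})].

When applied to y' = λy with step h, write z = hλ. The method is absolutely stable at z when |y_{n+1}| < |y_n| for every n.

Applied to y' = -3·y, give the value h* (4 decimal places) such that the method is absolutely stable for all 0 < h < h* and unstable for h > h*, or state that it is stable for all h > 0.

(-2.5714,0); λ=-3 ⇒ h* = (18/7)/3 = 0.8571.

Set f=λy, z=hλ:
  y_{n+1} = y_n + z·[8/9·y_n + 1/9·y_{n+1}] ⇒ (1 − 1/9z)y_{n+1} = (1 + 8/9z)y_n
  Hence R(z) = (1 + 8/9z)/(1 − 1/9z).

Find x<0 with |R(x)|<1.
x=-1.1: |R|=0.0198
R=−1: 1+8/9x = −1+1/9x ⇒ -7/9x=2 ⇒ x=2/(-7/9)=-2.5714
Confirm numerically:
  x=-2.019: |R|=0.64906 <1
  x=-1.812: |R|=0.50832 <1
  x=-1.779: |R|=0.48539 <1
  x=-2.877: |R|=1.18010 >1
  x=-2.631: |R|=1.03585 >1
So |R|<1 on (-2.5714, 0).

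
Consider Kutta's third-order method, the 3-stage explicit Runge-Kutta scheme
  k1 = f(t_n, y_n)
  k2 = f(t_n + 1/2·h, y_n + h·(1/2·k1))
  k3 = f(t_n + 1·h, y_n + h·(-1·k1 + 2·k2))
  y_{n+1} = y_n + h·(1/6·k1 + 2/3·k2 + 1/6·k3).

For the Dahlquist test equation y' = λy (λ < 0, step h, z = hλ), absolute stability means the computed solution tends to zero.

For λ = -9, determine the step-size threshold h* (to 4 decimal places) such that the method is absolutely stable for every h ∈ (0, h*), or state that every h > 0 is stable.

(-2.5127,0); λ=-9 ⇒ h* = 0.2792.

Test eqn y'=λy, z=hλ:
  order 3, 3-stage ⇒ R(z)=1+z+z^2/2+z^3/6
  (e.g. R(-1.6)=-0.00267, |R|=0.00267)

Solve |R(x)|<1 on ℝ⁻.
x=-1.6: |R|=0.0027
|R(-2.35)|=0.7517 |R(-1.63)|=0.0233 |R(-1.59)|=0.0041
Bisect:
  x_lo=-3.3137 |R|=2.8876  x_hi=-0.1679 |R|=0.8454
  mid=-1.74075 |R|=0.10479 →hi
  mid=-2.52720 |R|=1.02393 →lo
  mid=-2.13398 |R|=0.47669 →hi
  mid=-2.33059 |R|=0.72459 →hi
  mid=-2.42890 |R|=0.86735 →hi
  mid=-2.47805 |R|=0.94386 →hi
  mid=-2.50263 |R|=0.98344 →hi
  mid=-2.51491 |R|=1.00357 →lo
  mid=-2.50877 |R|=0.99348 →hi
  ...
  [-2.51280,-2.51261] ⇒ x*=-2.5127
Interval (-2.5127, 0).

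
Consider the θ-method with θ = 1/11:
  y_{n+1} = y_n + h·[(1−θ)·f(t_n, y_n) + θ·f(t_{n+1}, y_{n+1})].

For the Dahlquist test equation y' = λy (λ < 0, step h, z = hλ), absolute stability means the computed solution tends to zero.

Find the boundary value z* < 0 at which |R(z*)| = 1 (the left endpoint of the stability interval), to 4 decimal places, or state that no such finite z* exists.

z* = -2.4444.

On y'=λy, z=hλ:
  y_{n+1} = y_n + z·[10/11·y_n + 1/11·y_{n+1}] ⇒ (1 − 1/11z)y_{n+1} = (1 + 10/11z)y_n
  R(z) = (1 + 10/11z)/(1 − 1/11z).

Boundary: |R(x)|=1, x<0.
x=-1.5: |R|=0.3200
R=−1: 1+10/11x = −1+1/11x ⇒ -9/11x=2 ⇒ x=2/(-9/11)=-2.4444
Confirm numerically:
  x=-2.172: |R|=0.81385 <1
  x=-2.168: |R|=0.81106 <1
  x=-1.331: |R|=0.18733 <1
  x=-3.010: |R|=1.36331 >1
  x=-2.904: |R|=1.29747 >1
Interval (-2.4444, 0).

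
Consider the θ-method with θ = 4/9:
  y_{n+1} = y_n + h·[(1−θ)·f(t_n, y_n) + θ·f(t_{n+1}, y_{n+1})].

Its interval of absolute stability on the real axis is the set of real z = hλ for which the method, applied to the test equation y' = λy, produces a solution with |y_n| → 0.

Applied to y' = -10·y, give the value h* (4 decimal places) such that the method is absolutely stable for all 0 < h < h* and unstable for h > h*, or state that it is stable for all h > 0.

(-18.0000,0); λ=-10 ⇒ h* = (18)/10 = 1.8000.

Test eqn y'=λy, z=hλ:
  y_{n+1} = y_n + z·[5/9·y_n + 4/9·y_{n+1}] ⇒ (1 − 4/9z)y_{n+1} = (1 + 5/9z)y_n
  so R(z) = (1 + 5/9z)/(1 − 4/9z).

Boundary: |R(x)|=1, x<0.
x=-0.48: |R|=0.6044
R=−1: 1+5/9x = −1+4/9x ⇒ -1/9x=2 ⇒ x=2/(-1/9)=-18.0000
Confirm numerically:
  x=-17.542: |R|=0.99421 <1
  x=-16.260: |R|=0.97650 <1
  x=-12.459: |R|=0.90582 <1
  x=-18.363: |R|=1.00440 >1
  x=-18.270: |R|=1.00329 >1
  x=-18.125: |R|=1.00153 >1
Stable set (-18.0000, 0).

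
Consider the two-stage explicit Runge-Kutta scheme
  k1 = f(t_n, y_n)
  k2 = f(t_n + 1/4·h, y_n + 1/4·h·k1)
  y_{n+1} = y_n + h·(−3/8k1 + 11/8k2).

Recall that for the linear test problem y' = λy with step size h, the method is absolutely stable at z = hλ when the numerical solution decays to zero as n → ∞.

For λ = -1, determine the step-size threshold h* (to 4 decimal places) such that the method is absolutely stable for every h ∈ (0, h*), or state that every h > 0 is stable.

(-2.9091,0); λ=-1 ⇒ h* = (32/11)/1 = 2.9091.

On y'=λy, z=hλ:
  k1=λy_n ⇒ h·k1=z·y_n;  k2=λ(1+1/4z)y_n ⇒ h·k2=z(1+1/4z)y_n
  y_{n+1}/y_n = 1 − 3/8z + 11/8z(1+1/4z) = 1 + z + 11/32z²
  so R(z) = 1 + z + 11/32z².

Need |R(x)|<1, x<0.
x=-0.44: |R|=0.6265
R=1: x+11/32x²=0 ⇒ x=−32/11=-2.9091; min R=1−1/(4·11/32)=0.2727>−1
Confirm numerically:
  x=-2.791: |R|=0.88670 <1
  x=-2.788: |R|=0.88395 <1
  x=-2.402: |R|=0.58130 <1
  x=-1.771: |R|=0.30715 <1
  x=-3.448: |R|=1.63874 >1
  x=-3.396: |R|=1.56841 >1
Stable set (-2.9091, 0).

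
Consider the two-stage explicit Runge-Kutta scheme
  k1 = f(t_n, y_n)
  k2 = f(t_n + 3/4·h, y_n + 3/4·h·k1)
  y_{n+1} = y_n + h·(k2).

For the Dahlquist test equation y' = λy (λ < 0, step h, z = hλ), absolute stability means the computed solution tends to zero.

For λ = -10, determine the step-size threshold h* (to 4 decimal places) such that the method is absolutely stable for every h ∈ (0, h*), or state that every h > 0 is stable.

On y'=λy, z=hλ:
  k1=λy_n ⇒ h·k1=z·y_n;  k2=λ(1+3/4z)y_n ⇒ h·k2=z(1+3/4z)y_n
  y_{n+1}/y_n = 1 + z(1+3/4z) = 1 + z + 3/4z²
  ⇒ R(z) = 1 + z + 3/4z².

Solve |R(x)|<1 on ℝ⁻.
x=-0.59: |R|=0.6711
R=1: x+3/4x²=0 ⇒ x=−4/3=-1.3333; min R=1−1/(4·3/4)=0.6667>−1
Confirm numerically:
  x=-0.999: |R|=0.74950 <1
  x=-0.962: |R|=0.73208 <1
  x=-0.713: |R|=0.66828 <1
  x=-1.516: |R|=1.20769 >1
  x=-1.407: |R|=1.07774 >1
So |R|<1 on (-1.3333, 0).

(-1.3333,0); λ=-10 ⇒ h* = (4/3)/10 = 0.1333.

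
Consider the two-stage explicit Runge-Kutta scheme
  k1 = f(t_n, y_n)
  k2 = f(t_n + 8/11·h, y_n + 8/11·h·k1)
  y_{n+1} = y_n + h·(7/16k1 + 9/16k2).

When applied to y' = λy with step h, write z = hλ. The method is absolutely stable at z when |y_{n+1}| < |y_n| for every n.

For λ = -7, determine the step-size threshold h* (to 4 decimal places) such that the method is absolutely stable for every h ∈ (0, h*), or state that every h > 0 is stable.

Set f=λy, z=hλ:
  k1=λy_n ⇒ h·k1=z·y_n;  k2=λ(1+8/11z)y_n ⇒ h·k2=z(1+8/11z)y_n
  y_{n+1}/y_n = 1 + 7/16z + 9/16z(1+8/11z) = 1 + z + 9/22z²
  ⇒ R(z) = 1 + z + 9/22z².

Find x<0 with |R(x)|<1.
x=-0.81: |R|=0.4584
R=1: x+9/22x²=0 ⇒ x=−22/9=-2.4444; min R=1−1/(4·9/22)=0.3889>−1
Confirm numerically:
  x=-2.316: |R|=0.87830 <1
  x=-2.293: |R|=0.85794 <1
  x=-2.261: |R|=0.83032 <1
  x=-1.837: |R|=0.54351 <1
  x=-3.023: |R|=1.71549 >1
  x=-2.658: |R|=1.23221 >1
Stable set (-2.4444, 0).

(-2.4444,0); λ=-7 ⇒ h* = (22/9)/7 = 0.3492.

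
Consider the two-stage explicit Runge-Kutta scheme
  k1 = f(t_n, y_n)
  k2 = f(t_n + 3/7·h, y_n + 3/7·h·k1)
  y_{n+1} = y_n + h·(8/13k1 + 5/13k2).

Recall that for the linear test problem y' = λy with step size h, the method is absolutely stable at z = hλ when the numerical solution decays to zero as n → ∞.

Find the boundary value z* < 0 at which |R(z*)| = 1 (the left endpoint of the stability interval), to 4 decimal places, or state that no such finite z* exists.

z* = -6.0667.

Test eqn y'=λy, z=hλ:
  k1=λy_n ⇒ h·k1=z·y_n;  k2=λ(1+3/7z)y_n ⇒ h·k2=z(1+3/7z)y_n
  y_{n+1}/y_n = 1 + 8/13z + 5/13z(1+3/7z) = 1 + z + 15/91z²
  R(z) = 1 + z + 15/91z².

Solve |R(x)|<1 on ℝ⁻.
x=-1.3: |R|=0.0214
R=1: x+15/91x²=0 ⇒ x=−91/15=-6.0667; min R=1−1/(4·15/91)=-0.5167>−1
Confirm numerically:
  x=-4.666: |R|=0.07728 <1
  x=-3.947: |R|=0.37906 <1
  x=-2.775: |R|=0.50567 <1
  x=-2.678: |R|=0.49585 <1
  x=-6.457: |R|=1.41545 >1
  x=-6.428: |R|=1.38285 >1
So |R|<1 on (-6.0667, 0).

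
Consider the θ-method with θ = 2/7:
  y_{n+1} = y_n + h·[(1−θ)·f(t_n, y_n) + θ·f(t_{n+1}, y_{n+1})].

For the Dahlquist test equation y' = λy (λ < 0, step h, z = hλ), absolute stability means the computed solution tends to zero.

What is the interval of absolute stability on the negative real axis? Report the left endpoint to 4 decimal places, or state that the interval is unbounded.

(-4.6667, 0).

With y'=λy (z=hλ):
  y_{n+1} = y_n + z·[5/7·y_n + 2/7·y_{n+1}] ⇒ (1 − 2/7z)y_{n+1} = (1 + 5/7z)y_n
  R(z) = (1 + 5/7z)/(1 − 2/7z).

Boundary: |R(x)|=1, x<0.
x=-1.21: |R|=0.1008
R=−1: 1+5/7x = −1+2/7x ⇒ -3/7x=2 ⇒ x=2/(-3/7)=-4.6667
Confirm numerically:
  x=-3.939: |R|=0.85327 <1
  x=-2.124: |R|=0.32183 <1
  x=-2.083: |R|=0.30584 <1
  x=-1.900: |R|=0.23148 <1
  x=-5.261: |R|=1.10176 >1
  x=-4.954: |R|=1.05098 >1
Stable set (-4.6667, 0).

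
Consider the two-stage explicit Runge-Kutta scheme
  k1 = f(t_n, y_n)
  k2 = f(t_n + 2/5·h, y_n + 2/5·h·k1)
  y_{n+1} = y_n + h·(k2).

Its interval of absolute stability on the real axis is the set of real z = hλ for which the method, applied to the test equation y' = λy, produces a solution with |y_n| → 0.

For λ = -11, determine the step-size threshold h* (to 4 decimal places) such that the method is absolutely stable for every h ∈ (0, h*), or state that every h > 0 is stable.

Test eqn y'=λy, z=hλ:
  k1=λy_n ⇒ h·k1=z·y_n;  k2=λ(1+2/5z)y_n ⇒ h·k2=z(1+2/5z)y_n
  y_{n+1}/y_n = 1 + z(1+2/5z) = 1 + z + 2/5z²
  so R(z) = 1 + z + 2/5z².

Need |R(x)|<1, x<0.
x=-1.1: |R|=0.3840
R=1: x+2/5x²=0 ⇒ x=−5/2=-2.5000; min R=1−1/(4·2/5)=0.3750>−1
Confirm numerically:
  x=-1.662: |R|=0.44290 <1
  x=-1.257: |R|=0.37502 <1
  x=-1.255: |R|=0.37501 <1
  x=-2.858: |R|=1.40927 >1
  x=-2.585: |R|=1.08789 >1
So |R|<1 on (-2.5000, 0).

(-2.5000,0); λ=-11 ⇒ h* = (5/2)/11 = 0.2273.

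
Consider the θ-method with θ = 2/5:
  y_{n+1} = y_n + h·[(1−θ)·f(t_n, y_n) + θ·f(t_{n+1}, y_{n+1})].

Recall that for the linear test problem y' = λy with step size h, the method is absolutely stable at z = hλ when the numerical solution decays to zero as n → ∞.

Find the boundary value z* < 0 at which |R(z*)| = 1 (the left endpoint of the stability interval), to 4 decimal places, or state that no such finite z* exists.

On y'=λy, z=hλ:
  y_{n+1} = y_n + z·[3/5·y_n + 2/5·y_{n+1}] ⇒ (1 − 2/5z)y_{n+1} = (1 + 3/5z)y_n
  R(z) = (1 + 3/5z)/(1 − 2/5z).

Find x<0 with |R(x)|<1.
x=-1.76: |R|=0.0329
R=−1: 1+3/5x = −1+2/5x ⇒ -1/5x=2 ⇒ x=2/(-1/5)=-10.0000
Confirm numerically:
  x=-8.596: |R|=0.93673 <1
  x=-6.733: |R|=0.82308 <1
  x=-5.791: |R|=0.74617 <1
  x=-10.564: |R|=1.02159 >1
  x=-10.525: |R|=1.02015 >1
  x=-10.217: |R|=1.00853 >1
So |R|<1 on (-10.0000, 0).

z* = -10.0000.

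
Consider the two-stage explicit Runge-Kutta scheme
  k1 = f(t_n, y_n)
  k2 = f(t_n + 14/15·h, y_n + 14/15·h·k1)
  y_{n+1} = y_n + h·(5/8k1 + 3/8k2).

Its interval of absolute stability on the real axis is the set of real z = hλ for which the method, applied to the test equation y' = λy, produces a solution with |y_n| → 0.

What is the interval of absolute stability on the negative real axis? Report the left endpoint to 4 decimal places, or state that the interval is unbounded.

Set f=λy, z=hλ:
  k1=λy_n ⇒ h·k1=z·y_n;  k2=λ(1+14/15z)y_n ⇒ h·k2=z(1+14/15z)y_n
  y_{n+1}/y_n = 1 + 5/8z + 3/8z(1+14/15z) = 1 + z + 7/20z²
  Hence R(z) = 1 + z + 7/20z².

Boundary: |R(x)|=1, x<0.
x=-1.36: |R|=0.2874
R=1: x+7/20x²=0 ⇒ x=−20/7=-2.8571; min R=1−1/(4·7/20)=0.2857>−1
Confirm numerically:
  x=-2.497: |R|=0.68525 <1
  x=-1.334: |R|=0.28884 <1
  x=-1.241: |R|=0.29803 <1
  x=-3.217: |R|=1.40518 >1
  x=-3.131: |R|=1.30011 >1
  x=-3.053: |R|=1.20928 >1
Interval (-2.8571, 0).

(-2.8571, 0).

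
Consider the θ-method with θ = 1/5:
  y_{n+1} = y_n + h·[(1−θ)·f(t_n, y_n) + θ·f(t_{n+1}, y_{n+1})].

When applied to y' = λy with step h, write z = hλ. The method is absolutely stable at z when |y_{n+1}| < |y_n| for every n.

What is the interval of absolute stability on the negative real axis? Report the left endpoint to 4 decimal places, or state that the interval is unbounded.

(-3.3333, 0).

With y'=λy (z=hλ):
  y_{n+1} = y_n + z·[4/5·y_n + 1/5·y_{n+1}] ⇒ (1 − 1/5z)y_{n+1} = (1 + 4/5z)y_n
  Hence R(z) = (1 + 4/5z)/(1 − 1/5z).

Solve |R(x)|<1 on ℝ⁻.
x=-0.49: |R|=0.5537
R=−1: 1+4/5x = −1+1/5x ⇒ -3/5x=2 ⇒ x=2/(-3/5)=-3.3333
Confirm numerically:
  x=-3.078: |R|=0.90517 <1
  x=-2.867: |R|=0.82217 <1
  x=-2.614: |R|=0.71657 <1
  x=-2.305: |R|=0.57769 <1
  x=-3.718: |R|=1.13237 >1
  x=-3.357: |R|=1.00850 >1
So |R|<1 on (-3.3333, 0).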